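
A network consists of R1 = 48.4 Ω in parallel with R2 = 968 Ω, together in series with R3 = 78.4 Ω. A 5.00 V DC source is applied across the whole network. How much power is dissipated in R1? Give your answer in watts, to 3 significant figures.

0.0708 W

Collapse the R1‖R2 pair into one equivalent R_p; then R_p and R3 form a series string.
R_p = (48.4×968)/(48.4+968) = 46.10 Ω
R_total = R_p + 78.4 = 46.10 + 78.4 = 124.5 Ω
I = V / R_total = 5.00 / 124.5 = 0.04016 A
Voltage across the parallel pair: V_p = I × R_p = 0.04016 × 46.10 = 1.851 V
R1 has V_p across it, so P = V_p²/R1.
P_R1 = (1.851)² / 48.4 = 0.07081 W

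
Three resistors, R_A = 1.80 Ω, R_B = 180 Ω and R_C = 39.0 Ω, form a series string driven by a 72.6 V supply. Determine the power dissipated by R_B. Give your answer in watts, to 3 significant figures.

19.5 W

The current is common to all series resistors; compute it, then apply P = I²R for the target.
R_total = 1.80 + 180 + 39.0 = 220.8 Ω
I = V / R_total = 72.6 / 220.8 = 0.3288 A
P_R_B = I² × R_B = (0.3288)² × 180 = 19.46 W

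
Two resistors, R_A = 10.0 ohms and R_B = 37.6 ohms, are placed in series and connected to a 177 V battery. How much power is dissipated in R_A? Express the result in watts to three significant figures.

138 W

Every series element carries the same I. Get I from the total resistance, then P = I² × R_A.
R_total = 10.0 + 37.6 = 47.60 Ω
I = V / R_total = 177 / 47.60 = 3.718 A
P_R_A = I² × R_A = (3.718)² × 10.0 = 138.3 W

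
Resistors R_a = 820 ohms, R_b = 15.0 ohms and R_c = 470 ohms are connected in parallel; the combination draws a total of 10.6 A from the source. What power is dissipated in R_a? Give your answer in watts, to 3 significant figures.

We need the common branch voltage; get it from I_total × R_eq, then P = V²/R for the branch.
1/R_eq = 1/820 + 1/15.0 + 1/470 ⇒ R_eq = 14.28 Ω
V = I_total × R_eq = 10.60 × 14.28 = 151.4 V
P_R_a = V² / R_a = (151.4)² / 820 = 27.95 W

28.0 W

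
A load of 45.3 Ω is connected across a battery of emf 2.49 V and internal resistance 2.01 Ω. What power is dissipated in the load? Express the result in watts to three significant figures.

0.125 W

The internal resistance and the load are in series, so the same I flows through both; get I from ε/(r+R), then I²R for the load.
I = ε / (r + R) = 2.49 / (2.01 + 45.3) = 0.05263 A
P_load = I² R = (0.05263)² × 45.3 = 0.1255 W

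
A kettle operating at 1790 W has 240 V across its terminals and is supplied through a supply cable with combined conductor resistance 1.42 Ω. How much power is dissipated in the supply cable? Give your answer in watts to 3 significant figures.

The supply cable and load are in series, so the same current flows in both; the loss is I²R_line.
I = P / V = 1790 / 240 = 7.458 A through the supply cable.
P_line = I² R_line = (7.458)² × 1.42 = 78.99 W

79.0 W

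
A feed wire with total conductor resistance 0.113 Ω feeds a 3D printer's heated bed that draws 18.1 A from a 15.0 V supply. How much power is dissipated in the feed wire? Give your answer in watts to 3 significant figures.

The feed wire is a series resistance carrying the load current; its dissipation is I²R_line.
The feed wire carries the full 18.1 A.
P_line = I² R_line = (18.10)² × 0.113 = 37.02 W

37.0 W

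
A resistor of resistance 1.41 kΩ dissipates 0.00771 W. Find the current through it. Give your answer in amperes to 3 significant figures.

0.00234 A

Rearranging the power relation for the two known quantities gives I = √(P / R).
I = √(0.00771 / 1410) = 0.002338 A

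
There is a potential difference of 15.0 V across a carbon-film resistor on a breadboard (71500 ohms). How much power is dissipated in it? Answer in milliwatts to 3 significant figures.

3.15 mW

We know the drop across the element and its resistance — P = V²/R, one step.
P = (15.0 V)² / 71500 Ω = 0.003147 W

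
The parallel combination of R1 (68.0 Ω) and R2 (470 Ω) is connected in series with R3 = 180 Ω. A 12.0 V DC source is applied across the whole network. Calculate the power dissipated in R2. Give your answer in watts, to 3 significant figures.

Combine R1 and R2 into their parallel equivalent first, reducing the network to two series resistors.
R_p = (68.0×470)/(68.0+470) = 59.41 Ω
R_total = R_p + 180 = 59.41 + 180 = 239.4 Ω
I = V / R_total = 12.0 / 239.4 = 0.05012 A
Voltage across the parallel pair: V_p = I × R_p = 0.05012 × 59.41 = 2.978 V
R2 sits across V_p; its power is V_p²/R.
P_R2 = (2.978)² / 470 = 0.01886 W

0.0189 W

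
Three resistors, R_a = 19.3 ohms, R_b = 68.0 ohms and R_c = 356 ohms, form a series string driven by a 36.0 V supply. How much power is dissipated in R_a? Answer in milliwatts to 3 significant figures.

127 mW

The current is common to all series resistors; compute it, then apply P = I²R for the target.
R_total = 19.3 + 68.0 + 356 = 443.3 Ω
I = V / R_total = 36.0 / 443.3 = 0.08121 A
P_R_a = I² × R_a = (0.08121)² × 19.3 = 0.1273 W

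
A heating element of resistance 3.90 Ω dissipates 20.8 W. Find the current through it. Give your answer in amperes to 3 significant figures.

The two known quantities fix the third via I = √(P / R).
I = √(20.8 / 3.90) = 2.309 A

2.31 A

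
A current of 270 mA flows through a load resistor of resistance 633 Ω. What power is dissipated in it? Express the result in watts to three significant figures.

46.1 W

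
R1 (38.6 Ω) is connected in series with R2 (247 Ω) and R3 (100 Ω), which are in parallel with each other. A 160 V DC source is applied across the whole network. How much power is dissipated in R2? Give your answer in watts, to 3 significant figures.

Reduce the parallel pair to R_p first; the network is then a simple series string.
R_p = (247×100)/(247+100) = 71.18 Ω
R_total = 38.6 + 71.18 = 109.8 Ω
I = V / R_total = 160 / 109.8 = 1.457 A
Voltage across the parallel pair: V_p = I × R_p = 1.457 × 71.18 = 103.7 V
With V_p across R2, its power is V_p²/R2.
P_R2 = (103.7)² / 247 = 43.57 W

43.6 W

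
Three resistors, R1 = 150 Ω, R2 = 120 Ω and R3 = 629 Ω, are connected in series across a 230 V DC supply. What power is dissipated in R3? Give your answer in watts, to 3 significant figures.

Since the resistors are in series they all carry the loop current I = V/R_total; the power in any one is I²R.
R_total = 150 + 120 + 629 = 899.0 Ω
I = V / R_total = 230 / 899.0 = 0.2558 A
P_R3 = I² × R3 = (0.2558)² × 629 = 41.17 W

41.2 W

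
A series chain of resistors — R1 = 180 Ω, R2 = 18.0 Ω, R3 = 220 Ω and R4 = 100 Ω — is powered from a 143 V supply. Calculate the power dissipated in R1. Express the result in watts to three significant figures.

Every series element carries the same I. Get I from the total resistance, then P = I² × R1.
R_total = 180 + 18.0 + 220 + 100 = 518.0 Ω
I = V / R_total = 143 / 518.0 = 0.2761 A
P_R1 = I² × R1 = (0.2761)² × 180 = 13.72 W

13.7 W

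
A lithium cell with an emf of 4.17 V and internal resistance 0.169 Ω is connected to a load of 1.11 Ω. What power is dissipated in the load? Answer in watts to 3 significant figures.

The internal resistance and the load are in series, so the same I flows through both; get I from ε/(r+R), then I²R for the load.
I = ε / (r + R) = 4.17 / (0.169 + 1.11) = 3.260 A
P_load = I² R = (3.260)² × 1.11 = 11.80 W

11.8 W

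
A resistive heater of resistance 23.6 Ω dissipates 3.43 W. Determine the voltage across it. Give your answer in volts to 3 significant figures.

9.00 V

From P = V I = I²R = V²/R, with the two given quantities we get V = √(P R).
V = √(3.43 × 23.6) = 8.997 V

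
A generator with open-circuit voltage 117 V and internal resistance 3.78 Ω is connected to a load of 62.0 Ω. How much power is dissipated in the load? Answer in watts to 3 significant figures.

196 W

Load and internal resistance form a series loop — compute the loop current, then the load power via I²R.
I = ε / (r + R) = 117 / (3.78 + 62.0) = 1.779 A
P_load = I² R = (1.779)² × 62.0 = 196.1 W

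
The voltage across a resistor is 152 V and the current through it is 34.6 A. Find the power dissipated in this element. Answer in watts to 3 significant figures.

5260 W

V and I are known directly — P = V I, no intermediate step needed.
P = 152 V × 34.60 A = 5259 W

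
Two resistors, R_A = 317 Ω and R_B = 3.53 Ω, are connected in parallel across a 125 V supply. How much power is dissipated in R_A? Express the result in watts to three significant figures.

49.3 W

R_A sits directly across the source, so P = V²/R with V = 125 V.
P_R_A = V² / R_A = (125)² / 317 Ω = 49.29 W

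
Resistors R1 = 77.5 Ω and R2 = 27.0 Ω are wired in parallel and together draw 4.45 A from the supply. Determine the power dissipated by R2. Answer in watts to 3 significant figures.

294 W

Parallel branches share V, not I — compute V via R_eq, then use V²/R for the target branch.
1/R_eq = 1/77.5 + 1/27.0 ⇒ R_eq = 20.02 Ω
V = I_total × R_eq = 4.450 × 20.02 = 89.11 V
P_R2 = V² / R2 = (89.11)² / 27.0 = 294.1 W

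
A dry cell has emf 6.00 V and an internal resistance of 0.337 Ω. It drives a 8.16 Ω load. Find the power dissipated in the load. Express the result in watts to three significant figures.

4.07 W

Load and internal resistance form a series loop — compute the loop current, then the load power via I²R.
I = ε / (r + R) = 6.00 / (0.337 + 8.16) = 0.7061 A
P_load = I² R = (0.7061)² × 8.16 = 4.069 W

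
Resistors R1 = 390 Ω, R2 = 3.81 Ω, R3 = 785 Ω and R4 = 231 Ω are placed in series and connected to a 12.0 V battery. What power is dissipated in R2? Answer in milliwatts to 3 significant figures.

Every series element carries the same I. Get I from the total resistance, then P = I² × R2.
R_total = 390 + 3.81 + 785 + 231 = 1410 Ω
I = V / R_total = 12.0 / 1410 = 0.008512 A
P_R2 = I² × R2 = (0.008512)² × 3.81 = 0.0002760 W

0.276 mW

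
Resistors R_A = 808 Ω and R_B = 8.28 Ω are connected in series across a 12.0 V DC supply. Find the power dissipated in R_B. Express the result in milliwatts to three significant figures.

In a series string the same current flows through every resistor — find that current, then P = I²R for the one we want.
R_total = 808 + 8.28 = 816.3 Ω
I = V / R_total = 12.0 / 816.3 = 0.01470 A
P_R_B = I² × R_B = (0.01470)² × 8.28 = 0.001789 W

1.79 mW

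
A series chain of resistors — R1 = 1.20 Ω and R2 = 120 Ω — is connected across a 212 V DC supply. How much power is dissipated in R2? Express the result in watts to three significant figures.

367 W

The current is common to all series resistors; compute it, then apply P = I²R for the target.
R_total = 1.20 + 120 = 121.2 Ω
I = V / R_total = 212 / 121.2 = 1.749 A
P_R2 = I² × R2 = (1.749)² × 120 = 367.2 W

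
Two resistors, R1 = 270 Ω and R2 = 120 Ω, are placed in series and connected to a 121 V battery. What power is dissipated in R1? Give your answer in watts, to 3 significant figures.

26.0 W

Since the resistors are in series they all carry the loop current I = V/R_total; the power in any one is I²R.
R_total = 270 + 120 = 390.0 Ω
I = V / R_total = 121 / 390.0 = 0.3103 A
P_R1 = I² × R1 = (0.3103)² × 270 = 25.99 W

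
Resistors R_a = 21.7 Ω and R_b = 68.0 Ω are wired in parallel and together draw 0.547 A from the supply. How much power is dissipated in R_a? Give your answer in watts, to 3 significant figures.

Parallel branches share V, not I — compute V via R_eq, then use V²/R for the target branch.
1/R_eq = 1/21.7 + 1/68.0 ⇒ R_eq = 16.45 Ω
V = I_total × R_eq = 0.5470 × 16.45 = 8.998 V
P_R_a = V² / R_a = (8.998)² / 21.7 = 3.731 W

3.73 W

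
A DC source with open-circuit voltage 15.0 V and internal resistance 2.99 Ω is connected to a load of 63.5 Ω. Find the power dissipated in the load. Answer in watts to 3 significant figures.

3.23 W

With r and R in series, I = ε/(r+R); the load dissipates I²R.
I = ε / (r + R) = 15.0 / (2.99 + 63.5) = 0.2256 A
P_load = I² R = (0.2256)² × 63.5 = 3.232 W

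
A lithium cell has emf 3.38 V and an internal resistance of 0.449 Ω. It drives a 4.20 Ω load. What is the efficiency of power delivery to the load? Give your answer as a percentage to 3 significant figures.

90.3 %

Efficiency is P_load / P_total. With a series r and R sharing the same I, P = I²R for each, so η = R/(R+r).
η = R / (R + r) = 4.20 / (4.20 + 0.449) = 0.9034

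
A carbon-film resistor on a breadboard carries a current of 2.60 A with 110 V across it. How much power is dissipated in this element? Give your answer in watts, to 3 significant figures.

286 W

V and I are known directly — P = V I, no intermediate step needed.
P = 110 V × 2.600 A = 286.0 W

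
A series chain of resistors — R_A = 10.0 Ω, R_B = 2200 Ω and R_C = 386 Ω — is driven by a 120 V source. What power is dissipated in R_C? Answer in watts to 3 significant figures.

0.825 W

Series elements share the same current, so find I first, then use P = I²R.
R_total = 10.0 + 2200 + 386 = 2596 Ω
I = V / R_total = 120 / 2596 = 0.04622 A
P_R_C = I² × R_C = (0.04622)² × 386 = 0.8248 W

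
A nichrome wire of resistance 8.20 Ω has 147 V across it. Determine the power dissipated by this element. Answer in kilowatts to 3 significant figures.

2.64 kW

Voltage and resistance are given, so P = V²/R is the one-step route.
P = (147 V)² / 8.20 Ω = 2635 W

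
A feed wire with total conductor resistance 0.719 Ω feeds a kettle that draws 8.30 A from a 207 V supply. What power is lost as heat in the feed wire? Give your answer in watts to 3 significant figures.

49.5 W

Only the current and the line resistance are needed for the I²R loss.
The feed wire carries the full 8.30 A.
P_line = I² R_line = (8.300)² × 0.719 = 49.53 W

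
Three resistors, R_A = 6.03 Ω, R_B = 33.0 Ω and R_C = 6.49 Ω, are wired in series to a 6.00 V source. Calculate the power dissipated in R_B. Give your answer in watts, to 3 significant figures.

0.573 W

The current is common to all series resistors; compute it, then apply P = I²R for the target.
R_total = 6.03 + 33.0 + 6.49 = 45.52 Ω
I = V / R_total = 6.00 / 45.52 = 0.1318 A
P_R_B = I² × R_B = (0.1318)² × 33.0 = 0.5733 W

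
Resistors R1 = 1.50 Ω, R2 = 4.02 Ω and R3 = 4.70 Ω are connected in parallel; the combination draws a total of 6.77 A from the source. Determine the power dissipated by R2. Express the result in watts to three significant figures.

Parallel branches share V, not I — compute V via R_eq, then use V²/R for the target branch.
1/R_eq = 1/1.50 + 1/4.02 + 1/4.70 ⇒ R_eq = 0.8864 Ω
V = I_total × R_eq = 6.770 × 0.8864 = 6.001 V
P_R2 = V² / R2 = (6.001)² / 4.02 = 8.958 W

8.96 W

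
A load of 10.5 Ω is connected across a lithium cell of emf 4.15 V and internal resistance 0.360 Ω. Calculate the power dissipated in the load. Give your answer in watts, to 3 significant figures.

The internal resistance and the load are in series, so the same I flows through both; get I from ε/(r+R), then I²R for the load.
I = ε / (r + R) = 4.15 / (0.360 + 10.5) = 0.3821 A
P_load = I² R = (0.3821)² × 10.5 = 1.533 W

1.53 W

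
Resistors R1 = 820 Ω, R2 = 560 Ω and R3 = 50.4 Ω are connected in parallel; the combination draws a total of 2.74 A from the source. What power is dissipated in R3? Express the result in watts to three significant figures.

We need the common branch voltage; get it from I_total × R_eq, then P = V²/R for the branch.
1/R_eq = 1/820 + 1/560 + 1/50.4 ⇒ R_eq = 43.77 Ω
V = I_total × R_eq = 2.740 × 43.77 = 119.9 V
P_R3 = V² / R3 = (119.9)² / 50.4 = 285.4 W

285 W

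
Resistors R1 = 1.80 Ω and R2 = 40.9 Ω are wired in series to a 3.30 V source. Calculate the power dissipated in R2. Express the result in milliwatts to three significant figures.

244 mW

Every series element carries the same I. Get I from the total resistance, then P = I² × R2.
R_total = 1.80 + 40.9 = 42.70 Ω
I = V / R_total = 3.30 / 42.70 = 0.07728 A
P_R2 = I² × R2 = (0.07728)² × 40.9 = 0.2443 W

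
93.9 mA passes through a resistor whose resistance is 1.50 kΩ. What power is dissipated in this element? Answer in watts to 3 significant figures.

13.2 W

Current and resistance are given, so P = I²R is the direct form.
P = (0.09390 A)² × 1500 Ω = 13.23 W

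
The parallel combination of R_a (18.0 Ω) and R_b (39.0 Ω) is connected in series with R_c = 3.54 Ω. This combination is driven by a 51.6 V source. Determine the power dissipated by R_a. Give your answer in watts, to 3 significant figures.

89.2 W

Reduce the parallel combination to a single R_p; the circuit then becomes R_p in series with the remaining resistor.
R_p = (18.0×39.0)/(18.0+39.0) = 12.32 Ω
R_total = R_p + 3.54 = 12.32 + 3.54 = 15.86 Ω
I = V / R_total = 51.6 / 15.86 = 3.254 A
Voltage across the parallel pair: V_p = I × R_p = 3.254 × 12.32 = 40.08 V
Use P = V²/R for R_a with V = V_p.
P_R_a = (40.08)² / 18.0 = 89.24 W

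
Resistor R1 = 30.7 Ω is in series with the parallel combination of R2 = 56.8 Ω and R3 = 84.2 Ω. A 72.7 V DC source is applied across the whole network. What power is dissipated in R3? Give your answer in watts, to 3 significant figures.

17.3 W

Collapse R2‖R3 to a single equivalent, reducing the network to two series elements.
R_p = (56.8×84.2)/(56.8+84.2) = 33.92 Ω
R_total = 30.7 + 33.92 = 64.62 Ω
I = V / R_total = 72.7 / 64.62 = 1.125 A
Voltage across the parallel pair: V_p = I × R_p = 1.125 × 33.92 = 38.16 V
R3 sees V_p directly, so P = V_p² / R3.
P_R3 = (38.16)² / 84.2 = 17.30 W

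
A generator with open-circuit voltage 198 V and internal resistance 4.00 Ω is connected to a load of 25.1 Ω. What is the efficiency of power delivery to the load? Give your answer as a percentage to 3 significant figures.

η = P_load/(P_load+P_int) = I²R/(I²R+I²r) = R/(R+r) — the I² cancels for series elements.
η = R / (R + r) = 25.1 / (25.1 + 4.00) = 0.8625

86.3 %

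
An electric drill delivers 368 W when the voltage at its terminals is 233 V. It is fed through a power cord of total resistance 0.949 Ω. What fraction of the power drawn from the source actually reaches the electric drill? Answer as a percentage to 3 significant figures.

99.4 %

I = P / V = 368 / 233 = 1.579 A through the power cord.
P_line = I² R_line = (1.579)² × 0.949 = 2.367 W
P_source = P_load + P_line = 368.0 + 2.367 = 370.4 W
η = P_load / P_source = 368.0 / 370.4 = 0.9936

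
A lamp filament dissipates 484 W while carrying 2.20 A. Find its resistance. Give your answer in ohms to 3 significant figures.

The two known quantities fix the third via R = P / I².
R = 484 / (2.200)² = 100.0 Ω

100 Ω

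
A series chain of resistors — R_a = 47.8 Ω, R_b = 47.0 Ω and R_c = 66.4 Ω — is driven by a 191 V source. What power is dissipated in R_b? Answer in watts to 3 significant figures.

Every series element carries the same I. Get I from the total resistance, then P = I² × R_b.
R_total = 47.8 + 47.0 + 66.4 = 161.2 Ω
I = V / R_total = 191 / 161.2 = 1.185 A
P_R_b = I² × R_b = (1.185)² × 47.0 = 65.98 W

66.0 W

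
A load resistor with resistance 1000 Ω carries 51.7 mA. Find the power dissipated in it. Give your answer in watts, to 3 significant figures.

Current and resistance are given, so P = I²R is the direct form.
P = (0.05170 A)² × 1000 Ω = 2.673 W

2.67 W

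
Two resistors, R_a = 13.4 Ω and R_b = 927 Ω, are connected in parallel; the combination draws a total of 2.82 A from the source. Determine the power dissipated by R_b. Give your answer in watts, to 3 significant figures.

1.50 W

Parallel branches share V, not I — compute V via R_eq, then use V²/R for the target branch.
1/R_eq = 1/13.4 + 1/927 ⇒ R_eq = 13.21 Ω
V = I_total × R_eq = 2.820 × 13.21 = 37.25 V
P_R_b = V² / R_b = (37.25)² / 927 = 1.497 W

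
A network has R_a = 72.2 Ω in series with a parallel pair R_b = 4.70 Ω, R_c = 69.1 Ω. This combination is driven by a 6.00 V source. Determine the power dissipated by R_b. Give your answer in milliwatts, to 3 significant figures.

First combine the parallel branches into one equivalent R_p, then R_a + R_p is a series pair.
R_p = (4.70×69.1)/(4.70+69.1) = 4.401 Ω
R_total = 72.2 + 4.401 = 76.60 Ω
I = V / R_total = 6.00 / 76.60 = 0.07833 A
Voltage across the parallel pair: V_p = I × R_p = 0.07833 × 4.401 = 0.3447 V
R_b sees V_p directly, so P = V_p² / R_b.
P_R_b = (0.3447)² / 4.70 = 0.02528 W

25.3 mW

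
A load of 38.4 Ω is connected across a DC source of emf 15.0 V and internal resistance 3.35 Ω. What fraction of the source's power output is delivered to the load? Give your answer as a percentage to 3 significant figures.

92.0 %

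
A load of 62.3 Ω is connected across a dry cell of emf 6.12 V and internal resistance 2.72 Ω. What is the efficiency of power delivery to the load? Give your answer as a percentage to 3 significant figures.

95.8 %

η = P_load/(P_load+P_int) = I²R/(I²R+I²r) = R/(R+r) — the I² cancels for series elements.
η = R / (R + r) = 62.3 / (62.3 + 2.72) = 0.9582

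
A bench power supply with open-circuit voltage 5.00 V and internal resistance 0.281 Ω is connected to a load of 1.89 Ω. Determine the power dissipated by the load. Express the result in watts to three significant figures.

Find the circuit current first, then P = I²R for the load (series elements share I).
I = ε / (r + R) = 5.00 / (0.281 + 1.89) = 2.303 A
P_load = I² R = (2.303)² × 1.89 = 10.02 W

10.0 W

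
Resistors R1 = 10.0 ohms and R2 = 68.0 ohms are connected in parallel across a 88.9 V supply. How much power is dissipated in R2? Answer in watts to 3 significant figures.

116 W

Every branch has 88.9 V across it, so for R2 the power is simply V²/R.
P_R2 = V² / R2 = (88.9)² / 68.0 Ω = 116.2 W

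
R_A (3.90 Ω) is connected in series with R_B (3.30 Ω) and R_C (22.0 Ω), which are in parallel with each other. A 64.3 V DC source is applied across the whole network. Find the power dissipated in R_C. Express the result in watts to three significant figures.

33.8 W

First combine the parallel branches into one equivalent R_p, then R_A + R_p is a series pair.
R_p = (3.30×22.0)/(3.30+22.0) = 2.870 Ω
R_total = 3.90 + 2.870 = 6.770 Ω
I = V / R_total = 64.3 / 6.770 = 9.498 A
Voltage across the parallel pair: V_p = I × R_p = 9.498 × 2.870 = 27.26 V
R_C is across V_p, so use P = V²/R for that branch.
P_R_C = (27.26)² / 22.0 = 33.77 W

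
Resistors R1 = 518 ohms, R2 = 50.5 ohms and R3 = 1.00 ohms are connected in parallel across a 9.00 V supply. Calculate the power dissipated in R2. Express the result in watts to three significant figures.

Each parallel branch sees the full supply voltage, so P = V²/R applies directly to the target branch.
P_R2 = V² / R2 = (9.00)² / 50.5 Ω = 1.604 W

1.60 W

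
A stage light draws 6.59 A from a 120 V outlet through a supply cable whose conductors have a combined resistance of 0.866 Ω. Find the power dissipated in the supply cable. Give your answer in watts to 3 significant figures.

The supply cable is a series resistance carrying the load current; its dissipation is I²R_line.
The supply cable carries the full 6.59 A.
P_line = I² R_line = (6.590)² × 0.866 = 37.61 W

37.6 W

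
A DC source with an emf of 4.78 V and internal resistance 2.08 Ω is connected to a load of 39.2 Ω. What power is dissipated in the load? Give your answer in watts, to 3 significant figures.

With r and R in series, I = ε/(r+R); the load dissipates I²R.
I = ε / (r + R) = 4.78 / (2.08 + 39.2) = 0.1158 A
P_load = I² R = (0.1158)² × 39.2 = 0.5256 W

0.526 W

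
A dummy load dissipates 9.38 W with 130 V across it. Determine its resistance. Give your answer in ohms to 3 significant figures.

The two known quantities fix the third via R = V² / P.
R = (130)² / 9.38 = 1802 Ω

1800 Ω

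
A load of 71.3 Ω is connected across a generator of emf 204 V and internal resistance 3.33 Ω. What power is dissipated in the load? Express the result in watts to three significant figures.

Load and internal resistance form a series loop — compute the loop current, then the load power via I²R.
I = ε / (r + R) = 204 / (3.33 + 71.3) = 2.733 A
P_load = I² R = (2.733)² × 71.3 = 532.7 W

533 W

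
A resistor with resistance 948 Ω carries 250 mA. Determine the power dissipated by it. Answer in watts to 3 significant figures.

Knowing I and R, the power is just I²R — no need to find V first.
P = (0.2500 A)² × 948 Ω = 59.25 W

59.2 W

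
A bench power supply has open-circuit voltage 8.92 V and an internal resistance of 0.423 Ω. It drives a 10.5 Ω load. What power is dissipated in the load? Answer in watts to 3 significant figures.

7.00 W

Find the circuit current first, then P = I²R for the load (series elements share I).
I = ε / (r + R) = 8.92 / (0.423 + 10.5) = 0.8166 A
P_load = I² R = (0.8166)² × 10.5 = 7.002 W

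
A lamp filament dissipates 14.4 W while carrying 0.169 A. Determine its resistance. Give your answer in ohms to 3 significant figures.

504 Ω

Rearranging the power relation for the two known quantities gives R = P / I².
R = 14.4 / (0.1690)² = 504.2 Ω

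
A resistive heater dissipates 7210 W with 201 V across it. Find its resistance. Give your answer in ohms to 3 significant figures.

5.60 Ω

Rearranging the power relation for the two known quantities gives R = V² / P.
R = (201)² / 7210 = 5.603 Ω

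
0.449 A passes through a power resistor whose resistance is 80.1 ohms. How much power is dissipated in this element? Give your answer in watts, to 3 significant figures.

With I and R stated, P = I²R applies in one step.
P = (0.4490 A)² × 80.1 Ω = 16.15 W

16.1 W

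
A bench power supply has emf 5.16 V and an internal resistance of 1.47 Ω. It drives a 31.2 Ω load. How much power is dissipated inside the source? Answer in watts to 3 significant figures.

The internal resistance carries the same current as the load; P_int = I²r.
I = ε / (r + R) = 5.16 / (1.47 + 31.2) = 0.1579 A
P_int = I² r = (0.1579)² × 1.47 = 0.03667 W

0.0367 W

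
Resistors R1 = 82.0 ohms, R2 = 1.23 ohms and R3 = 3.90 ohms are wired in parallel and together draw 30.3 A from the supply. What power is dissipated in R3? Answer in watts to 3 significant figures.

The branches share the same voltage, but only the total current is given — find V from the equivalent resistance first.
1/R_eq = 1/82.0 + 1/1.23 + 1/3.90 ⇒ R_eq = 0.9245 Ω
V = I_total × R_eq = 30.30 × 0.9245 = 28.01 V
P_R3 = V² / R3 = (28.01)² / 3.90 = 201.2 W

201 W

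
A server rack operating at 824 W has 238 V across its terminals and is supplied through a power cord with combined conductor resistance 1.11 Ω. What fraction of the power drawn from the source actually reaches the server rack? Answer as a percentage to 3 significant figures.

I = P / V = 824 / 238 = 3.462 A through the power cord.
P_line = I² R_line = (3.462)² × 1.11 = 13.31 W
P_source = P_load + P_line = 824.0 + 13.31 = 837.3 W
η = P_load / P_source = 824.0 / 837.3 = 0.9841

98.4 %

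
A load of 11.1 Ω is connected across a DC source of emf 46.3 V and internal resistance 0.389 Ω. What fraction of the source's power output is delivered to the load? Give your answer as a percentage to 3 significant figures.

η = P_load/(P_load+P_int) = I²R/(I²R+I²r) = R/(R+r) — the I² cancels for series elements.
η = R / (R + r) = 11.1 / (11.1 + 0.389) = 0.9661

96.6 %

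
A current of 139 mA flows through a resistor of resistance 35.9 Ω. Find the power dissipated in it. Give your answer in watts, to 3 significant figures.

The current through and the resistance of the element are both given; use P = I²R.
P = (0.1390 A)² × 35.9 Ω = 0.6936 W

0.694 W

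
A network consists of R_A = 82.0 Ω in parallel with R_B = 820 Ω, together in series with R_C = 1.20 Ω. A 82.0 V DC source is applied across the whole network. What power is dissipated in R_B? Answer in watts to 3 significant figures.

7.94 W

First find R_p for the parallel pair, then treat R_p + R_C as a series loop.
R_p = (82.0×820)/(82.0+820) = 74.55 Ω
R_total = R_p + 1.20 = 74.55 + 1.20 = 75.75 Ω
I = V / R_total = 82.0 / 75.75 = 1.083 A
Voltage across the parallel pair: V_p = I × R_p = 1.083 × 74.55 = 80.70 V
Use P = V²/R for R_B with V = V_p.
P_R_B = (80.70)² / 820 = 7.942 W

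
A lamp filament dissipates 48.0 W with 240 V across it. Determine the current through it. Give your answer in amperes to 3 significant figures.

0.200 A

The two known quantities fix the third via I = P / V.
I = 48.0 / 240 = 0.2000 A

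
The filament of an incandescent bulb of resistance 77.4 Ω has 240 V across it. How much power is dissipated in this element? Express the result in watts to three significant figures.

With V across and R both known, P = V²/R gives the dissipation directly.
P = (240 V)² / 77.4 Ω = 744.2 W

744 W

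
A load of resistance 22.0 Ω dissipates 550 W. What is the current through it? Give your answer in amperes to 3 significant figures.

The two known quantities fix the third via I = √(P / R).
I = √(550 / 22.0) = 5.000 A

5.00 A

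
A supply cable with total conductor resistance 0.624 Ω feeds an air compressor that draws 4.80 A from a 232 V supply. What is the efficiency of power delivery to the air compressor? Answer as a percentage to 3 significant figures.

98.7 %

The supply cable carries the full 4.80 A.
P_line = I² R_line = (4.800)² × 0.624 = 14.38 W
P_source = V I = 232 × 4.800 = 1114 W; P_load = 1099 W
η = P_load / P_source = 1099 / 1114 = 0.9871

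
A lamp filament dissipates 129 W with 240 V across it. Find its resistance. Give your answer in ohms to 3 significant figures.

447 Ω

Inverting the appropriate power form: R = V² / P.
R = (240)² / 129 = 446.5 Ω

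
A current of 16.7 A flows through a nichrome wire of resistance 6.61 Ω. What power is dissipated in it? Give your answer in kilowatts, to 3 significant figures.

The current through and the resistance of the element are both given; use P = I²R.
P = (16.70 A)² × 6.61 Ω = 1843 W

1.84 kW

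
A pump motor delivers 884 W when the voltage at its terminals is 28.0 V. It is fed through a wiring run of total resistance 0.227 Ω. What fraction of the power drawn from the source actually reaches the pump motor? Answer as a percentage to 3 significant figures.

79.6 %

I = P / V = 884 / 28.0 = 31.57 A through the wiring run.
P_line = I² R_line = (31.57)² × 0.227 = 226.3 W
P_source = P_load + P_line = 884.0 + 226.3 = 1110 W
η = P_load / P_source = 884.0 / 1110 = 0.7962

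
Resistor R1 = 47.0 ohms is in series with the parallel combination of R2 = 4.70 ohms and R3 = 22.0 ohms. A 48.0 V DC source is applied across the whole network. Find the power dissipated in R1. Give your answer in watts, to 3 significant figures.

41.8 W

First combine the parallel branches into one equivalent R_p, then R1 + R_p is a series pair.
R_p = (4.70×22.0)/(4.70+22.0) = 3.873 Ω
R_total = 47.0 + 3.873 = 50.87 Ω
I = V / R_total = 48.0 / 50.87 = 0.9435 A
R1 is in the main series path, so its power is I²R1.
P_R1 = (0.9435)² × 47.0 = 41.84 W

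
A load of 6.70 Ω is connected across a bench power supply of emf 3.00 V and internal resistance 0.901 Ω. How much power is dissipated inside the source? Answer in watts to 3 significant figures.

0.140 W

The source's internal resistance is just another series element carrying I; its dissipation is I²r.
I = ε / (r + R) = 3.00 / (0.901 + 6.70) = 0.3947 A
P_int = I² r = (0.3947)² × 0.901 = 0.1404 W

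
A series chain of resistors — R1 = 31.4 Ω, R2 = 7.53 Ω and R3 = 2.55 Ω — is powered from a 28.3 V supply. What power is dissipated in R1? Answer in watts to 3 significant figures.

In a series string the same current flows through every resistor — find that current, then P = I²R for the one we want.
R_total = 31.4 + 7.53 + 2.55 = 41.48 Ω
I = V / R_total = 28.3 / 41.48 = 0.6823 A
P_R1 = I² × R1 = (0.6823)² × 31.4 = 14.62 W

14.6 W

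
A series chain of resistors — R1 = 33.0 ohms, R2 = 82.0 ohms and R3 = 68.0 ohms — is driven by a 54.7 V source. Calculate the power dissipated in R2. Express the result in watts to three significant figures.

The current is common to all series resistors; compute it, then apply P = I²R for the target.
R_total = 33.0 + 82.0 + 68.0 = 183.0 Ω
I = V / R_total = 54.7 / 183.0 = 0.2989 A
P_R2 = I² × R2 = (0.2989)² × 82.0 = 7.326 W

7.33 W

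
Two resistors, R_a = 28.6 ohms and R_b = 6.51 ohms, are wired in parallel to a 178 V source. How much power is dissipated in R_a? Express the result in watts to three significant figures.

Parallel branches share the same voltage; P = V²/R gives the branch power in one step.
P_R_a = V² / R_a = (178)² / 28.6 Ω = 1108 W

1110 W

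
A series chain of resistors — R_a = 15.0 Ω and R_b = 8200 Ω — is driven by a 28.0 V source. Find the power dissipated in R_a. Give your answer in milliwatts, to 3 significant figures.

Series elements share the same current, so find I first, then use P = I²R.
R_total = 15.0 + 8200 = 8215 Ω
I = V / R_total = 28.0 / 8215 = 0.003408 A
P_R_a = I² × R_a = (0.003408)² × 15.0 = 0.0001743 W

0.174 mW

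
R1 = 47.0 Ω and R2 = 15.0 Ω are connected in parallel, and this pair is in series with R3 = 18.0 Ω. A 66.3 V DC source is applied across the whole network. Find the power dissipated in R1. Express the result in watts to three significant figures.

Combine R1 and R2 into their parallel equivalent first, reducing the network to two series resistors.
R_p = (47.0×15.0)/(47.0+15.0) = 11.37 Ω
R_total = R_p + 18.0 = 11.37 + 18.0 = 29.37 Ω
I = V / R_total = 66.3 / 29.37 = 2.257 A
Voltage across the parallel pair: V_p = I × R_p = 2.257 × 11.37 = 25.67 V
R1 has V_p across it, so P = V_p²/R1.
P_R1 = (25.67)² / 47.0 = 14.02 W

14.0 W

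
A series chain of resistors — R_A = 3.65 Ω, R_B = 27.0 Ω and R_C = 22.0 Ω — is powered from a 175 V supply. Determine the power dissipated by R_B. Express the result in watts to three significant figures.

298 W

Every series element carries the same I. Get I from the total resistance, then P = I² × R_B.
R_total = 3.65 + 27.0 + 22.0 = 52.65 Ω
I = V / R_total = 175 / 52.65 = 3.324 A
P_R_B = I² × R_B = (3.324)² × 27.0 = 298.3 W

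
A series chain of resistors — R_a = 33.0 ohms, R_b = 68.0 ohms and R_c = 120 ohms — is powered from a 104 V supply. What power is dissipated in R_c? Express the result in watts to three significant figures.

26.6 W

Series elements share the same current, so find I first, then use P = I²R.
R_total = 33.0 + 68.0 + 120 = 221.0 Ω
I = V / R_total = 104 / 221.0 = 0.4706 A
P_R_c = I² × R_c = (0.4706)² × 120 = 26.57 W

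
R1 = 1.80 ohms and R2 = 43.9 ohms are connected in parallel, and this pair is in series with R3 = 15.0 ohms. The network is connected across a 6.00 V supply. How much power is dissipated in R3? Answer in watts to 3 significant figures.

1.93 W

Collapse the R1‖R2 pair into one equivalent R_p; then R_p and R3 form a series string.
R_p = (1.80×43.9)/(1.80+43.9) = 1.729 Ω
R_total = R_p + 15.0 = 1.729 + 15.0 = 16.73 Ω
I = V / R_total = 6.00 / 16.73 = 0.3587 A
R3 is the series element, so its power is I²R.
P_R3 = (0.3587)² × 15.0 = 1.930 W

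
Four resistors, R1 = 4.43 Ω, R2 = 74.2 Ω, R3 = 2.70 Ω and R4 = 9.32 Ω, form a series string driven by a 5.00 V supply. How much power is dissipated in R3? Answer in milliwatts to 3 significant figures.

In a series string the same current flows through every resistor — find that current, then P = I²R for the one we want.
R_total = 4.43 + 74.2 + 2.70 + 9.32 = 90.65 Ω
I = V / R_total = 5.00 / 90.65 = 0.05516 A
P_R3 = I² × R3 = (0.05516)² × 2.70 = 0.008214 W

8.21 mW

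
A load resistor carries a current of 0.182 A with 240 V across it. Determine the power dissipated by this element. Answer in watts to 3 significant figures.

Both the voltage across and the current through the element are known, so P = V I applies directly.
P = 240 V × 0.1820 A = 43.68 W

43.7 W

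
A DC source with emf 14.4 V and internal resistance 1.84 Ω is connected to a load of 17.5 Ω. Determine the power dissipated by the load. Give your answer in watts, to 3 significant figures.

9.70 W

Find the circuit current first, then P = I²R for the load (series elements share I).
I = ε / (r + R) = 14.4 / (1.84 + 17.5) = 0.7446 A
P_load = I² R = (0.7446)² × 17.5 = 9.702 W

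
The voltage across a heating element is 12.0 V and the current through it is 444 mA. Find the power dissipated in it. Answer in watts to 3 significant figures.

With V and I both given, power follows immediately from P = V I.
P = 12.0 V × 0.4440 A = 5.328 W

5.33 W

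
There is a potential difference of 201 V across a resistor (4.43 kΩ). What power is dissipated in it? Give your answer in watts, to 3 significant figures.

9.12 W

With V across and R both known, P = V²/R gives the dissipation directly.
P = (201 V)² / 4430 Ω = 9.120 W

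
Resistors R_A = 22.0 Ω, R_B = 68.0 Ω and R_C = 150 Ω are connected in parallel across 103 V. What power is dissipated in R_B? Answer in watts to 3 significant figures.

Each parallel branch sees the full supply voltage, so P = V²/R applies directly to the target branch.
P_R_B = V² / R_B = (103)² / 68.0 Ω = 156.0 W

156 W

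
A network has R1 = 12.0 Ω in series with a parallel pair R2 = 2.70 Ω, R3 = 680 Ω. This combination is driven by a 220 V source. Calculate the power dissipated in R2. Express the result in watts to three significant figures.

Replace R2 and R3 with their parallel equivalent so the circuit becomes R1 in series with R_p.
R_p = (2.70×680)/(2.70+680) = 2.689 Ω
R_total = 12.0 + 2.689 = 14.69 Ω
I = V / R_total = 220 / 14.69 = 14.98 A
Voltage across the parallel pair: V_p = I × R_p = 14.98 × 2.689 = 40.28 V
With V_p across R2, its power is V_p²/R2.
P_R2 = (40.28)² / 2.70 = 600.8 W

601 W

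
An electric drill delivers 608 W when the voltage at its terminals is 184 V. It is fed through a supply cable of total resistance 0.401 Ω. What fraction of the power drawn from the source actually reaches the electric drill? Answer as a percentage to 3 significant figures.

I = P / V = 608 / 184 = 3.304 A through the supply cable.
P_line = I² R_line = (3.304)² × 0.401 = 4.378 W
P_source = P_load + P_line = 608.0 + 4.378 = 612.4 W
η = P_load / P_source = 608.0 / 612.4 = 0.9929

99.3 %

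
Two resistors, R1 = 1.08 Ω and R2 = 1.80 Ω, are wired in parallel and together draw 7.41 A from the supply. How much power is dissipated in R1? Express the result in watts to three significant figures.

We need the common branch voltage; get it from I_total × R_eq, then P = V²/R for the branch.
1/R_eq = 1/1.08 + 1/1.80 ⇒ R_eq = 0.6750 Ω
V = I_total × R_eq = 7.410 × 0.6750 = 5.002 V
P_R1 = V² / R1 = (5.002)² / 1.08 = 23.16 W

23.2 W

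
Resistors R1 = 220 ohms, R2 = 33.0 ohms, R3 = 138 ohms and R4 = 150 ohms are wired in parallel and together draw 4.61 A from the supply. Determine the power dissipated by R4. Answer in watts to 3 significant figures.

We need the common branch voltage; get it from I_total × R_eq, then P = V²/R for the branch.
1/R_eq = 1/220 + 1/33.0 + 1/138 + 1/150 ⇒ R_eq = 20.51 Ω
V = I_total × R_eq = 4.610 × 20.51 = 94.54 V
P_R4 = V² / R4 = (94.54)² / 150 = 59.59 W

59.6 W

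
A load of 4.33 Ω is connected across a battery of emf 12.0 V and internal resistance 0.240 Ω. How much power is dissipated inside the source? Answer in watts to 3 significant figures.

1.65 W

The internal resistance carries the same current as the load; P_int = I²r.
I = ε / (r + R) = 12.0 / (0.240 + 4.33) = 2.626 A
P_int = I² r = (2.626)² × 0.240 = 1.655 W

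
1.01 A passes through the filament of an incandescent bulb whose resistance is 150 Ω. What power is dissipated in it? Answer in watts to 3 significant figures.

153 W

With I and R stated, P = I²R applies in one step.
P = (1.010 A)² × 150 Ω = 153.0 W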